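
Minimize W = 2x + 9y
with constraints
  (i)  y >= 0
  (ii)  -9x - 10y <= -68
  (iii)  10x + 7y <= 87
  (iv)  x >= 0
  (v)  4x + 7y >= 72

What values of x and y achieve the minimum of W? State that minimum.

x = 5/2, y = 62/7, minimum W = 593/7

Corner points and W = 2x + 9y:
  (0, 87/7) → W = 783/7
  (5/2, 62/7) → W = 593/7
  (0, 72/7) → W = 648/7

The optimum lies where 10x + 7y = 87 and 4x + 7y = 72.
Solving simultaneously gives x = 5/2, y = 62/7.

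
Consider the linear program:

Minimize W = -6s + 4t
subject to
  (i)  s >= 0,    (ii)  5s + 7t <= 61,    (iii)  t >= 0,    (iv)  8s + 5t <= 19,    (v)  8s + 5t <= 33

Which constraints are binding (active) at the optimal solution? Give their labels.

(iii) and (iv)

Extreme points and W = -6s + 4t:
  (0, 0) → W = 0
  (0, 19/5) → W = 76/5
  (19/8, 0) → W = -57/4

The minimum is at (19/8, 0). Substituting into each constraint, equality holds for (iii) and (iv); the remaining constraints have slack.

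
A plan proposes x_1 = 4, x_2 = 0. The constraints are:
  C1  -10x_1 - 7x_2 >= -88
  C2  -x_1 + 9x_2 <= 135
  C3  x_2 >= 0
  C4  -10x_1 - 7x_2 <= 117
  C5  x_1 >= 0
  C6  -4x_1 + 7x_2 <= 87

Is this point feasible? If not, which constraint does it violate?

C1: -40 ≥ -88 ✓
C2: -4 ≤ 135 ✓
C3: 0 ≥ 0 ✓
C4: -40 ≤ 117 ✓
C5: 4 ≥ 0 ✓
C6: -16 ≤ 87 ✓

feasible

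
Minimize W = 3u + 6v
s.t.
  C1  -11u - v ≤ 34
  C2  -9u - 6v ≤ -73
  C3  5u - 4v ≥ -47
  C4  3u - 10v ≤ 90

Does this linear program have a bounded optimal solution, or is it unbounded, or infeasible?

Extreme points and W = 3u + 6v:
  (5/33, 394/33) → W = 793/11
  (635/54, -197/36) → W = 22/9
The feasible region has finitely many vertices and no improving ray; the minimum is 22/9 at (635/54, -197/36).

bounded optimum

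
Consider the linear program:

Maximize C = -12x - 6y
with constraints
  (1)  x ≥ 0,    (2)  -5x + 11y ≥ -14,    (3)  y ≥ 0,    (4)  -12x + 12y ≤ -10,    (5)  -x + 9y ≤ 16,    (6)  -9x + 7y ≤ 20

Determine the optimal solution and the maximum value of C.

Vertices and C = -12x - 6y:
  (14/5, 0) → C = -168/5
  (151/17, 47/17) → C = -2094/17
  (5/6, 0) → C = -10
  (47/16, 101/48) → C = -383/8

x = 5/6, y = 0, maximum C = -10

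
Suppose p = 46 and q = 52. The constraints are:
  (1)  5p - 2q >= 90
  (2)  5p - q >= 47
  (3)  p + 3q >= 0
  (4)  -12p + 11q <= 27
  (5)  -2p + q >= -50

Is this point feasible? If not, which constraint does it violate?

(1): 126 ≥ 90 ✓
(2): 178 ≥ 47 ✓
(3): 202 ≥ 0 ✓
(4): 20 ≤ 27 ✓
(5): -40 ≥ -50 ✓

feasible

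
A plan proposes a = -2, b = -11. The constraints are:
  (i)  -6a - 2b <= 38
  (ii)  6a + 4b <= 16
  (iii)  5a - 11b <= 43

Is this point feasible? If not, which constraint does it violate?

not feasible — violates (iii)

Constraint (iii): 5a - 11b = 111, which is not ≤ 43. All other constraints are satisfied.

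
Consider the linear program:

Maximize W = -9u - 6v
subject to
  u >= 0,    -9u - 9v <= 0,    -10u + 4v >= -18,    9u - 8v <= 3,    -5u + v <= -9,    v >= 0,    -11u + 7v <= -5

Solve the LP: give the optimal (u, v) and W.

Vertices and W = -9u - 6v:
  (3, 3) → W = -45
  (53/13, 74/13) → W = -921/13
  (69/31, 66/31) → W = -1017/31
  (29/12, 37/12) → W = -161/4

At the optimal vertex, 9u - 8v = 3 and -5u + v = -9.
Solving simultaneously gives u = 69/31, v = 66/31.

u = 69/31, v = 66/31, maximum W = -1017/31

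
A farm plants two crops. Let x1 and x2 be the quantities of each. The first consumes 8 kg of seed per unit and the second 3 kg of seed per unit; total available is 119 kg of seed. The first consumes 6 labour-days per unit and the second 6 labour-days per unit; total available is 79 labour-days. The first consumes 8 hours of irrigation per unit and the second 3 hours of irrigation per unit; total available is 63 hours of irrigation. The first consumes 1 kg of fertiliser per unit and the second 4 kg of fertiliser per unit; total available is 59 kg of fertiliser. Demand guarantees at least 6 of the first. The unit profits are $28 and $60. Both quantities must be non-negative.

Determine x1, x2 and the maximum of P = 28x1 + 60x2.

x1 = 6, x2 = 5, maximum P = 468

Corner points and P = 28x1 + 60x2:
  (63/8, 0) → P = 441/2
  (6, 0) → P = 168
  (6, 5) → P = 468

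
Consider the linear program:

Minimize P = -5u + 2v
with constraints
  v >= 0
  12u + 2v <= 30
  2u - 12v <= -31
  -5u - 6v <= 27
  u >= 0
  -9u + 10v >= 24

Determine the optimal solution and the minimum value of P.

Corner points and P = -5u + 2v:
  (0, 15) → P = 30
  (42/23, 93/23) → P = -24/23
  (0, 31/12) → P = 31/6
  (1/4, 21/8) → P = 4

u = 42/23, v = 93/23, minimum P = -24/23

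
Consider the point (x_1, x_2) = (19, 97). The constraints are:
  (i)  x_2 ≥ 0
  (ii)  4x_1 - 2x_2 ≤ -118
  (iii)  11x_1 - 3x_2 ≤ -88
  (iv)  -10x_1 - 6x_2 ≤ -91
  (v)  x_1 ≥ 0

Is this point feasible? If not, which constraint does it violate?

not feasible — violates (iii)

Constraint (iii): 11x_1 - 3x_2 = -82, which is not ≤ -88. All other constraints are satisfied.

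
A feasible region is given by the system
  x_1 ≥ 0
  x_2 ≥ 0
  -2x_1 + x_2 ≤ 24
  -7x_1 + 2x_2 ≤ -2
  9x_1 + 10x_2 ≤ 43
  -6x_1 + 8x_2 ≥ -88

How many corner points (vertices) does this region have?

The feasible vertices (each the meet of two boundaries and inside every other half-plane) are:
  (2/7, 0)
  (43/9, 0)
  (53/44, 283/88)

3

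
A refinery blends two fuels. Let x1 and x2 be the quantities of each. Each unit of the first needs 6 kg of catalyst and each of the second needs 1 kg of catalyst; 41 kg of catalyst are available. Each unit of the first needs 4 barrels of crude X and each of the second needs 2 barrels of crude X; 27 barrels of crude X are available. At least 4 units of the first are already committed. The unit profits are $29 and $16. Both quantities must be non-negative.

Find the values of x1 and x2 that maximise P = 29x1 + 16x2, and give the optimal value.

Vertices and P = 29x1 + 16x2:
  (27/4, 0) → P = 783/4
  (4, 0) → P = 116
  (4, 11/2) → P = 204

x1 = 4, x2 = 11/2, maximum P = 204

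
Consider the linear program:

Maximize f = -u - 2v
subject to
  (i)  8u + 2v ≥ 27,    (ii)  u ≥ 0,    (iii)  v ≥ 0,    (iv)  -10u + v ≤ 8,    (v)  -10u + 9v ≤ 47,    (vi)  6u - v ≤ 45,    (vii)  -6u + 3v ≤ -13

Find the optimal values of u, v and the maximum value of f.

u = 27/8, v = 0, maximum f = -27/8

At the optimal vertex, 8u + 2v = 27 and v = 0.
Solving simultaneously gives u = 27/8, v = 0.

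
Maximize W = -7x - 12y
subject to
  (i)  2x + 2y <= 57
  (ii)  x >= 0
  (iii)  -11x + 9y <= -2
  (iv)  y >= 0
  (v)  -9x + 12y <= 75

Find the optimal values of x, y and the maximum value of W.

The binding constraints are -11x + 9y = -2 and y = 0.
Solving simultaneously gives x = 2/11, y = 0.

x = 2/11, y = 0, maximum W = -14/11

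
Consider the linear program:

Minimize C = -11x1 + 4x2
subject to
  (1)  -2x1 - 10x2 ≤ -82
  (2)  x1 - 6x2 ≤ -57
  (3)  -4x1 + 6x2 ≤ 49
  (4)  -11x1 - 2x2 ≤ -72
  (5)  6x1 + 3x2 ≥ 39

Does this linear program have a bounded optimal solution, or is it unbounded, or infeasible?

From the feasible point (159/34, 699/68), moving in the direction (6, 1) keeps every constraint satisfied while C decreases without bound.

unbounded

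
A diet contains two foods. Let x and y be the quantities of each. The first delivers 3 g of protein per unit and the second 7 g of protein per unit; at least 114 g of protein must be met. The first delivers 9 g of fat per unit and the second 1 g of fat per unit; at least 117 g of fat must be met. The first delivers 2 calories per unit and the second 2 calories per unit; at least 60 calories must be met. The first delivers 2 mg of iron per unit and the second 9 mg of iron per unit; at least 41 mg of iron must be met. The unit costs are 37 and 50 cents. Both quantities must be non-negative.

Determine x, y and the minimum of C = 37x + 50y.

x = 24, y = 6, minimum C = 1188

Vertices and C = 37x + 50y:
  (0, 117) → C = 5850
  (38, 0) → C = 1406
  (24, 6) → C = 1188
  (87/8, 153/8) → C = 10869/8
The feasible region is unbounded (it extends along (0, 1), (1, 0)), but C strictly increases along every unbounded feasible direction, so there is no improving ray and the minimum is attained at a vertex.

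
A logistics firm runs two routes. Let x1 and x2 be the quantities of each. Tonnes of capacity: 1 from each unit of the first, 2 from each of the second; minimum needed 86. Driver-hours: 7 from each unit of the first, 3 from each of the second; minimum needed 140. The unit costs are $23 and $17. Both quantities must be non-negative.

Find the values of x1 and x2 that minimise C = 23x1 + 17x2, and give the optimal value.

Extreme points and C = 23x1 + 17x2:
  (0, 140/3) → C = 2380/3
  (86, 0) → C = 1978
  (2, 42) → C = 760
The feasible region is unbounded (it extends along (0, 1), (1, 0)), but C strictly increases along every unbounded feasible direction, so there is no improving ray and the minimum is attained at a vertex.

The optimum lies where x1 + 2x2 = 86 and 7x1 + 3x2 = 140.
Solving simultaneously gives x1 = 2, x2 = 42.

x1 = 2, x2 = 42, minimum C = 760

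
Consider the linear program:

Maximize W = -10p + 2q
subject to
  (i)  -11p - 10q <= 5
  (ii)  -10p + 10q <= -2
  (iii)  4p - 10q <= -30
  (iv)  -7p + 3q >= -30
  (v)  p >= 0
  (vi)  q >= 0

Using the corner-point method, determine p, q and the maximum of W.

p = 16/3, q = 77/15, maximum W = -646/15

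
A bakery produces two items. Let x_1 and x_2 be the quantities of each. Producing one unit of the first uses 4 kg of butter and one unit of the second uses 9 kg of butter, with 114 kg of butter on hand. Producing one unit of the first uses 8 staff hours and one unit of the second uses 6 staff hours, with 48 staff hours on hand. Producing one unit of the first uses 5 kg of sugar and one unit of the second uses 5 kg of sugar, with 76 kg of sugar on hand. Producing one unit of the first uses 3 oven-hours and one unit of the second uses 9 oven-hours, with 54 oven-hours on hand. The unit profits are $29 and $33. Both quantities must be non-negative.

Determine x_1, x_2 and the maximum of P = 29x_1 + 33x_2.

Vertices and P = 29x_1 + 33x_2:
  (0, 0) → P = 0
  (0, 6) → P = 198
  (6, 0) → P = 174
  (2, 16/3) → P = 234

x_1 = 2, x_2 = 16/3, maximum P = 234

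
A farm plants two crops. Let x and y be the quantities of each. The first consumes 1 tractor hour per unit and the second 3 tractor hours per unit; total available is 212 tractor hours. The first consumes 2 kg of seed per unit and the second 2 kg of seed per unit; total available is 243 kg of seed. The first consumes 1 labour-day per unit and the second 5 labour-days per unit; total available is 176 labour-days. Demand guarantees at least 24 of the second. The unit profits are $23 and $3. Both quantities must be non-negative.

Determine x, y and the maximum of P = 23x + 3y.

x = 56, y = 24, maximum P = 1360

Vertices and P = 23x + 3y:
  (0, 176/5) → P = 528/5
  (0, 24) → P = 72
  (56, 24) → P = 1360

At the optimal vertex, x + 5y = 176 and y = 24.
Solving simultaneously gives x = 56, y = 24.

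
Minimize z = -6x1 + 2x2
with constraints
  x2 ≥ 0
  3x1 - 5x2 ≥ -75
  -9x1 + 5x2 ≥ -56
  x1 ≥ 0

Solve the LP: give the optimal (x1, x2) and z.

x1 = 131/6, x2 = 281/10, minimum z = -374/5

Feasible corners and z = -6x1 + 2x2:
  (56/9, 0) → z = -112/3
  (0, 0) → z = 0
  (131/6, 281/10) → z = -374/5
  (0, 15) → z = 30

At the optimal vertex, 3x1 - 5x2 = -75 and -9x1 + 5x2 = -56.
Solving simultaneously gives x1 = 131/6, x2 = 281/10.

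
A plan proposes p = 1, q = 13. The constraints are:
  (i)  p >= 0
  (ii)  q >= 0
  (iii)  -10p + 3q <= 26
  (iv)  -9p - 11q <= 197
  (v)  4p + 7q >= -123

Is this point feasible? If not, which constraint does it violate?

not feasible — violates (iii)

Constraint (iii): -10p + 3q = 29, which is not ≤ 26. All other constraints are satisfied.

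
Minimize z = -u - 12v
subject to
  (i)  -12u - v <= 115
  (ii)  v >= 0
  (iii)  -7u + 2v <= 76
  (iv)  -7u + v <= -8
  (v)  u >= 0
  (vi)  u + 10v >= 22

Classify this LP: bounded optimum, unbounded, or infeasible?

From the feasible point (22, 0), moving in the direction (2, 7) keeps every constraint satisfied while z decreases without bound.

unbounded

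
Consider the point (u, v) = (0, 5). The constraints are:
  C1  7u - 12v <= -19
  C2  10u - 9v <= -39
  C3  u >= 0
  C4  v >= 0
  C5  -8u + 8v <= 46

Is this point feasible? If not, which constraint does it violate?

C1: -60 ≤ -19 ✓
C2: -45 ≤ -39 ✓
C3: 0 ≥ 0 ✓
C4: 5 ≥ 0 ✓
C5: 40 ≤ 46 ✓

feasible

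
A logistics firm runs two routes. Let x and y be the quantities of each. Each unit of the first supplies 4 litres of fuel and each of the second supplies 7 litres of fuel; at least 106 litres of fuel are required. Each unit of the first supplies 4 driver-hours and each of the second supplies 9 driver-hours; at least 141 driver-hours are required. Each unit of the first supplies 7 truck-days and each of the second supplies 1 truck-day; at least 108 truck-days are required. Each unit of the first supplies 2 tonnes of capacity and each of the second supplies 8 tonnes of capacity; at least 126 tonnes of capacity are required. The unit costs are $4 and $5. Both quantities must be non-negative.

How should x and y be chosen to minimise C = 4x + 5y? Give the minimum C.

Extreme points and C = 4x + 5y:
  (0, 108) → C = 540
  (63, 0) → C = 252
  (41/3, 37/3) → C = 349/3
The feasible region is unbounded (it extends along (0, 1), (1, 0)), but C strictly increases along every unbounded feasible direction, so there is no improving ray and the minimum is attained at a vertex.

x = 41/3, y = 37/3, minimum C = 349/3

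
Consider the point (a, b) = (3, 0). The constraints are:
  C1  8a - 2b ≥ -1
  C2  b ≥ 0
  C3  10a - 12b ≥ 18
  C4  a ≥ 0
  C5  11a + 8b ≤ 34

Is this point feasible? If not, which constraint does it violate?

feasible

C1: 24 ≥ -1 ✓
C2: 0 ≥ 0 ✓
C3: 30 ≥ 18 ✓
C4: 3 ≥ 0 ✓
C5: 33 ≤ 34 ✓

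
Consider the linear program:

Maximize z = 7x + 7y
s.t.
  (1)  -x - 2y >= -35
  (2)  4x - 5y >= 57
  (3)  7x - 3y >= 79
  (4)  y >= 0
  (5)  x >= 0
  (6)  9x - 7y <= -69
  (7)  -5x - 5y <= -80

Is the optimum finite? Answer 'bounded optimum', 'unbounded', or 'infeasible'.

The boundaries -x - 2y = -35 and 4x - 5y = 57 meet at (289/13, 83/13), but that point violates 9x - 7y ≤ -69. Every candidate vertex is excluded by some other constraint, so the feasible region is empty.

infeasible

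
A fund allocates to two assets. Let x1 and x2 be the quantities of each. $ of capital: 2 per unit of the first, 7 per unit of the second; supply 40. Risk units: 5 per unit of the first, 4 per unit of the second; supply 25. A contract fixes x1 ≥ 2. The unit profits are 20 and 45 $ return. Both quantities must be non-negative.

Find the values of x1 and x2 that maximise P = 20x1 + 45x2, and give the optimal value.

x1 = 2, x2 = 15/4, maximum P = 835/4

Feasible corners and P = 20x1 + 45x2:
  (5, 0) → P = 100
  (2, 0) → P = 40
  (2, 15/4) → P = 835/4

The binding constraints are 5x1 + 4x2 = 25 and x1 = 2.
Solving simultaneously gives x1 = 2, x2 = 15/4.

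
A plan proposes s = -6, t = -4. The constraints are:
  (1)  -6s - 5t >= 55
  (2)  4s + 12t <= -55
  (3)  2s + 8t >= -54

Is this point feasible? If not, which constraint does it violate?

(1): 56 ≥ 55 ✓
(2): -72 ≤ -55 ✓
(3): -44 ≥ -54 ✓

feasible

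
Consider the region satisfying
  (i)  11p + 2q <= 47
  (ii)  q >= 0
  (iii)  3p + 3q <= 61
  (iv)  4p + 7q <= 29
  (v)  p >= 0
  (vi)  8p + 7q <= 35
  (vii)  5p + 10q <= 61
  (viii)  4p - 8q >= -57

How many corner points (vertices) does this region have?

5

Of the 28 pairwise boundary intersections, those satisfying every inequality are:
  (47/11, 0)
  (259/61, 9/61)
  (0, 0)
  (0, 29/7)
  (3/2, 23/7)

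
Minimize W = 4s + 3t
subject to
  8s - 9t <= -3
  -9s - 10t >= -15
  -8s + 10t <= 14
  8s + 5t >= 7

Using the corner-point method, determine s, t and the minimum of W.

s = 3/7, t = 5/7, minimum W = 27/7

The optimum lies where 8s - 9t = -3 and 8s + 5t = 7.
Solving simultaneously gives s = 3/7, t = 5/7.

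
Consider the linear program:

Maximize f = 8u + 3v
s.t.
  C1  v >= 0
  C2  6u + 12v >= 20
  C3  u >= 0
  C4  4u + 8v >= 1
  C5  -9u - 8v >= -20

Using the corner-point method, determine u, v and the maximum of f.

Extreme points and f = 8u + 3v:
  (0, 5/3) → f = 5
  (4/3, 1) → f = 41/3
  (0, 5/2) → f = 15/2

At the optimal vertex, 6u + 12v = 20 and -9u - 8v = -20.
Solving simultaneously gives u = 4/3, v = 1.

u = 4/3, v = 1, maximum f = 41/3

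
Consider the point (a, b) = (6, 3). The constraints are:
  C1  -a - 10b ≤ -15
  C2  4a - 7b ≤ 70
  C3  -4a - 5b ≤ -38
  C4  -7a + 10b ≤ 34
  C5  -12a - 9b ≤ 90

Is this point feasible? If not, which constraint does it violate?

feasible

C1: -36 ≤ -15 ✓
C2: 3 ≤ 70 ✓
C3: -39 ≤ -38 ✓
C4: -12 ≤ 34 ✓
C5: -99 ≤ 90 ✓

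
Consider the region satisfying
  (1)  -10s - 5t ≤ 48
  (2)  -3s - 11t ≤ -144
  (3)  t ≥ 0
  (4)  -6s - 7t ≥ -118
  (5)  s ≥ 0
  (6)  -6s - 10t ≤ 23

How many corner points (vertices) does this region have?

3

Pairwise boundary intersections that survive every other constraint:
  (58/9, 34/3)
  (0, 144/11)
  (0, 118/7)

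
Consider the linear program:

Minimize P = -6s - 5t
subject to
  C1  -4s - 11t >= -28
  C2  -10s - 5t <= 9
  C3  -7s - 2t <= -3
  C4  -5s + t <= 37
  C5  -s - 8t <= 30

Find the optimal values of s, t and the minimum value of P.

Feasible corners and P = -6s - 5t:
  (-1/3, 8/3) → P = -34/3
  (554/21, -148/21) → P = -2584/21
  (14/9, -71/18) → P = 187/18

At the optimal vertex, -4s - 11t = -28 and -s - 8t = 30.
Solving simultaneously gives s = 554/21, t = -148/21.

s = 554/21, t = -148/21, minimum P = -2584/21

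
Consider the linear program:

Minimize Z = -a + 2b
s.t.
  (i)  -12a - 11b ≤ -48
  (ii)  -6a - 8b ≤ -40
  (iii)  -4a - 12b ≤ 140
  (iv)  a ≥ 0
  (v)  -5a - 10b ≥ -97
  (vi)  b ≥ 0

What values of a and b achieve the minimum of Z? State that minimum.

a = 97/5, b = 0, minimum Z = -97/5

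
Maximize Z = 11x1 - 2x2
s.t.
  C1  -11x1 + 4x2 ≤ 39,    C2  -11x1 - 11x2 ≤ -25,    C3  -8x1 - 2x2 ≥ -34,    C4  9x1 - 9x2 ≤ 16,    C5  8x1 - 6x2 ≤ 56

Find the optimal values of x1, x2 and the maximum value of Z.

x1 = 169/45, x2 = 89/45, maximum Z = 1681/45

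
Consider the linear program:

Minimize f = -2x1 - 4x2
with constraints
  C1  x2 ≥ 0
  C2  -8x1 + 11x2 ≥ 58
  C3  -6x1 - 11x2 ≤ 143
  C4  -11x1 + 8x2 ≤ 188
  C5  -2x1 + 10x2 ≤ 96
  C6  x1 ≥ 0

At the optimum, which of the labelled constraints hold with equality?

C2 and C5

Corner points and f = -2x1 - 4x2:
  (238/29, 326/29) → f = -1780/29
  (0, 58/11) → f = -232/11
  (0, 48/5) → f = -192/5

The minimum is at (238/29, 326/29). Substituting into each constraint, equality holds for C2 and C5; the remaining constraints have slack.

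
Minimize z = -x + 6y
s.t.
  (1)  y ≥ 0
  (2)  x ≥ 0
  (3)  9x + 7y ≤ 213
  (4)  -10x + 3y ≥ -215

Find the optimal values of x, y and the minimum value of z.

The binding constraints are y = 0 and -10x + 3y = -215.
Solving simultaneously gives x = 43/2, y = 0.

x = 43/2, y = 0, minimum z = -43/2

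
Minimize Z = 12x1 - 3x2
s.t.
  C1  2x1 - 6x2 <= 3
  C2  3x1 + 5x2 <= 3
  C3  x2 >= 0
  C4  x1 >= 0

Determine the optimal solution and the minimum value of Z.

x1 = 0, x2 = 3/5, minimum Z = -9/5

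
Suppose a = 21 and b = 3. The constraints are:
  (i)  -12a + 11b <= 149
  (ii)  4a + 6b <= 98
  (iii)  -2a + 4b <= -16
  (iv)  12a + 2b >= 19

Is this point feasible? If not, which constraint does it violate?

Constraint (ii): 4a + 6b = 102, which is not ≤ 98. All other constraints are satisfied.

not feasible — violates (ii)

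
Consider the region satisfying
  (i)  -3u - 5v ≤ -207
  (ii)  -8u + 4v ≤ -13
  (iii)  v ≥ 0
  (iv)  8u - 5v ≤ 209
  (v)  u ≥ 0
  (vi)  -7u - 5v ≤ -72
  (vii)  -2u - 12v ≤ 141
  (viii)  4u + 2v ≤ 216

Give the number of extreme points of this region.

Of the 28 pairwise boundary intersections, those satisfying every inequality are:
  (893/52, 1617/52)
  (416/11, 1029/55)
  (445/16, 419/8)
  (749/18, 223/9)

4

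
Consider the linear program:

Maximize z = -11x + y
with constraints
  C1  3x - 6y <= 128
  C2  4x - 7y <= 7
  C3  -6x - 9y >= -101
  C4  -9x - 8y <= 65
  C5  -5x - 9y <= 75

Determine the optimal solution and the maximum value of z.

The binding constraints are -6x - 9y = -101 and -9x - 8y = 65.
Solving simultaneously gives x = -1393/33, y = 433/11.

x = -1393/33, y = 433/11, maximum z = 16622/33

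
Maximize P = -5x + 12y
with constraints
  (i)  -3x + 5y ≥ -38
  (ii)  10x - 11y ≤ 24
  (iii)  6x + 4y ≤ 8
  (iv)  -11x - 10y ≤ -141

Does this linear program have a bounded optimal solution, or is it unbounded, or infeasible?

unbounded

From the feasible point (-121/4, 379/8), moving in the direction (-10, 11) keeps every constraint satisfied while P increases without bound.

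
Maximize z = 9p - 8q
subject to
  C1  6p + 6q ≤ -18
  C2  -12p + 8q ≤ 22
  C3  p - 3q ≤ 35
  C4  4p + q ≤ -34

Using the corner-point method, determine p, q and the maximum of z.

p = -67/13, q = -174/13, maximum z = 789/13

The optimum lies where p - 3q = 35 and 4p + q = -34.
Solving simultaneously gives p = -67/13, q = -174/13.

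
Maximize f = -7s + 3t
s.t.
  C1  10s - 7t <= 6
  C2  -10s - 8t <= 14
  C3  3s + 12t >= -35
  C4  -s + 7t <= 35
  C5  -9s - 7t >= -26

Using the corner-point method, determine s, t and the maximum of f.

s = -63/13, t = 56/13, maximum f = 609/13

Feasible corners and f = -7s + 3t:
  (-1/3, -4/3) → f = -5/3
  (32/19, 206/133) → f = -50/7
  (-63/13, 56/13) → f = 609/13
  (-9/10, 341/70) → f = 732/35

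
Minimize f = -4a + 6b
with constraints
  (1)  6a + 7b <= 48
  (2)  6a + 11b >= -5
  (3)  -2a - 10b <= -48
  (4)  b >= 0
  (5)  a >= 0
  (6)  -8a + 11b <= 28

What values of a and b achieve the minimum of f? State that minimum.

a = 72/23, b = 96/23, minimum f = 288/23

Extreme points and f = -4a + 6b:
  (72/23, 96/23) → f = 288/23
  (166/61, 276/61) → f = 992/61
  (124/51, 220/51) → f = 824/51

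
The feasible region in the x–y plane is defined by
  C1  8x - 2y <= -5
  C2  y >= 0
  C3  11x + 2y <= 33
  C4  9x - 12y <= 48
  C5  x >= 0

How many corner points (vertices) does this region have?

Pairwise boundary intersections that survive every other constraint:
  (28/19, 319/38)
  (0, 5/2)
  (0, 33/2)

3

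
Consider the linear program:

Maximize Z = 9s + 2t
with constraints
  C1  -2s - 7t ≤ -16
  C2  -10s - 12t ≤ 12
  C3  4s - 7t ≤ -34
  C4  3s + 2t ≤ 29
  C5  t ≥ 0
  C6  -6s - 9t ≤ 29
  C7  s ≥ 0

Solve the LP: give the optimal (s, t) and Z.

s = 135/29, t = 218/29, maximum Z = 1651/29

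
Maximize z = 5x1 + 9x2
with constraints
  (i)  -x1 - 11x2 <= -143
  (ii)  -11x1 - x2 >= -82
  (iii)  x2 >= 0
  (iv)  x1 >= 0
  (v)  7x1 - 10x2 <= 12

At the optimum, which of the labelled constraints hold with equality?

(ii) and (iv)

Corner points and z = 5x1 + 9x2:
  (253/40, 497/40) → z = 2869/20
  (0, 13) → z = 117
  (0, 82) → z = 738

The maximum is at (0, 82). Substituting into each constraint, equality holds for (ii) and (iv); the remaining constraints have slack.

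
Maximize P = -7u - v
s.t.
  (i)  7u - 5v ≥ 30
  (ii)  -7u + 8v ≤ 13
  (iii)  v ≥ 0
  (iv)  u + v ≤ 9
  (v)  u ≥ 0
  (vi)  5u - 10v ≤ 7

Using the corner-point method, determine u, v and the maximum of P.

Feasible corners and P = -7u - v:
  (25/4, 11/4) → P = -93/2
  (53/9, 101/45) → P = -652/15
  (97/15, 38/15) → P = -239/5

The optimum lies where 7u - 5v = 30 and 5u - 10v = 7.
Solving simultaneously gives u = 53/9, v = 101/45.

u = 53/9, v = 101/45, maximum P = -652/15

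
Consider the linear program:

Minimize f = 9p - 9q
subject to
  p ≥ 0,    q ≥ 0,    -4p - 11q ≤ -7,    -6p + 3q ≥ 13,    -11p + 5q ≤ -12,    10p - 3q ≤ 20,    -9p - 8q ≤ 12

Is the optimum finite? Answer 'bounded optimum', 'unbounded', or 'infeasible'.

infeasible

The boundaries p = 0 and -6p + 3q = 13 meet at (0, 13/3), but that point violates -11p + 5q ≤ -12. Every candidate vertex is excluded by some other constraint, so the feasible region is empty.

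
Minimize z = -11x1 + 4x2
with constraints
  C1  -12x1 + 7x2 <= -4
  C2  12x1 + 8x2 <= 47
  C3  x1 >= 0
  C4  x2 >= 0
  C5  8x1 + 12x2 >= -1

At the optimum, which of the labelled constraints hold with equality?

C2 and C4

Extreme points and z = -11x1 + 4x2:
  (361/180, 43/15) → z = -1907/180
  (1/3, 0) → z = -11/3
  (47/12, 0) → z = -517/12

The minimum is at (47/12, 0). Substituting into each constraint, equality holds for C2 and C4; the remaining constraints have slack.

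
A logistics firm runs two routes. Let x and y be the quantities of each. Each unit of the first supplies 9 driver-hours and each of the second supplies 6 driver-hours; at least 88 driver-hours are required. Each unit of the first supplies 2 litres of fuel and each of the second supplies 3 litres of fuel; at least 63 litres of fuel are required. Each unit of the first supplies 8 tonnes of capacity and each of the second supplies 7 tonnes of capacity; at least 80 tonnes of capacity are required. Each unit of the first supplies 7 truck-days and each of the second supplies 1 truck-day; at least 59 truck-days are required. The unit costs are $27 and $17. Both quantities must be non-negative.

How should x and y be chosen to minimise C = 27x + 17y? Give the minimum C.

x = 6, y = 17, minimum C = 451

The feasible region is unbounded (it extends along (0, 1), (1, 0)), but C strictly increases along every unbounded feasible direction, so there is no improving ray and the minimum is attained at a vertex.

At the optimal vertex, 2x + 3y = 63 and 7x + y = 59.
Solving simultaneously gives x = 6, y = 17.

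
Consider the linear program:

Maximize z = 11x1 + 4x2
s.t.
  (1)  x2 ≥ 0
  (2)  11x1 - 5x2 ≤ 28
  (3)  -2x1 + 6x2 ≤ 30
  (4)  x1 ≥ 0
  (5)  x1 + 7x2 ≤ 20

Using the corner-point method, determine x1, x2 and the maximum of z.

x1 = 148/41, x2 = 96/41, maximum z = 2012/41

Vertices and z = 11x1 + 4x2:
  (28/11, 0) → z = 28
  (0, 0) → z = 0
  (148/41, 96/41) → z = 2012/41
  (0, 20/7) → z = 80/7

The binding constraints are 11x1 - 5x2 = 28 and x1 + 7x2 = 20.
Solving simultaneously gives x1 = 148/41, x2 = 96/41.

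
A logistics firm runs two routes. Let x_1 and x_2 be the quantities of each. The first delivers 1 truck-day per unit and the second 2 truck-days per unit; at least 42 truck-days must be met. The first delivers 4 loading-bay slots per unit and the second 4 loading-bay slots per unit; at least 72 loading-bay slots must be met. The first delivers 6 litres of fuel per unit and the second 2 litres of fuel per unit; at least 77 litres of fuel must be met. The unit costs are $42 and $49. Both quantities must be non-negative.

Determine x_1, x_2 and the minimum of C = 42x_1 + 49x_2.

Vertices and C = 42x_1 + 49x_2:
  (0, 77/2) → C = 3773/2
  (42, 0) → C = 1764
  (7, 35/2) → C = 2303/2
The feasible region is unbounded (it extends along (0, 1), (1, 0)), but C strictly increases along every unbounded feasible direction, so there is no improving ray and the minimum is attained at a vertex.

The optimum lies where x_1 + 2x_2 = 42 and 6x_1 + 2x_2 = 77.
Solving simultaneously gives x_1 = 7, x_2 = 35/2.

x_1 = 7, x_2 = 35/2, minimum C = 2303/2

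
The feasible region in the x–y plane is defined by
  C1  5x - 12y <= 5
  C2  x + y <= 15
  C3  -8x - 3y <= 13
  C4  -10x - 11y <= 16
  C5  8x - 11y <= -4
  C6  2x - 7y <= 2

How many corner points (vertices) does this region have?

4

The feasible vertices (each the meet of two boundaries and inside every other half-plane) are:
  (-58/5, 133/5)
  (161/19, 124/19)
  (-95/58, 1/29)
  (-10/9, -4/9)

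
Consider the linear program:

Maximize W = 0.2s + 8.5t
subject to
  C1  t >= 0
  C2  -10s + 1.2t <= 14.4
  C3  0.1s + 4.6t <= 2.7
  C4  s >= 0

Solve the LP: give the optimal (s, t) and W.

s = 27, t = 0, maximum W = 5.4

Extreme points and W = 0.2s + 8.5t:
  (27, 0) → W = 27/5
  (0, 0) → W = 0
  (0, 27/46) → W = 459/92

The binding constraints are t = 0 and 0.1s + 4.6t = 2.7.
Solving simultaneously gives s = 27, t = 0.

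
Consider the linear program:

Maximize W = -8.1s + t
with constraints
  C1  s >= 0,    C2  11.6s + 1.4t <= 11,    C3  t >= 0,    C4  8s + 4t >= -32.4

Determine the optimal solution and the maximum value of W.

Vertices and W = -8.1s + t:
  (0, 55/7) → W = 55/7
  (0, 0) → W = 0
  (55/58, 0) → W = -891/116

s = 0, t = 55/7, maximum W = 55/7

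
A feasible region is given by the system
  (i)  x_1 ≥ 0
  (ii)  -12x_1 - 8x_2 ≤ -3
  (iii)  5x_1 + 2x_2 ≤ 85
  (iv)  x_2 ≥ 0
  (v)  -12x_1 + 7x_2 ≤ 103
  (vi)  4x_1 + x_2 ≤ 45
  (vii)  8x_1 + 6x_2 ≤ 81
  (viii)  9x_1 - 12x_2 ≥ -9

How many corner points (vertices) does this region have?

5

Pairwise boundary intersections that survive every other constraint:
  (0, 3/8)
  (0, 3/4)
  (1/4, 0)
  (81/8, 0)
  (153/25, 267/50)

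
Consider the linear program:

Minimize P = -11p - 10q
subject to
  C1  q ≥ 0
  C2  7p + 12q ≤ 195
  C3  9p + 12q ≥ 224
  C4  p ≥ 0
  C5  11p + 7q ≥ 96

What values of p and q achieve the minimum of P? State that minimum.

p = 195/7, q = 0, minimum P = -2145/7

Vertices and P = -11p - 10q:
  (195/7, 0) → P = -2145/7
  (224/9, 0) → P = -2464/9
  (29/2, 187/24) → P = -2849/12

At the optimal vertex, q = 0 and 7p + 12q = 195.
Solving simultaneously gives p = 195/7, q = 0.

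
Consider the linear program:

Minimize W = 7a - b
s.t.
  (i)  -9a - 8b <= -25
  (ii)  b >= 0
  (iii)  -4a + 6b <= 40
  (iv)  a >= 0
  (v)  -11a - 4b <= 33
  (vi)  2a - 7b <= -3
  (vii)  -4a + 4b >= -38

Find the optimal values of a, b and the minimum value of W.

a = 0, b = 20/3, minimum W = -20/3

Feasible corners and W = 7a - b:
  (0, 25/8) → W = -25/8
  (151/79, 77/79) → W = 980/79
  (0, 20/3) → W = -20/3
  (97/2, 39) → W = 601/2
  (139/10, 22/5) → W = 929/10

At the optimal vertex, -4a + 6b = 40 and a = 0.
Solving simultaneously gives a = 0, b = 20/3.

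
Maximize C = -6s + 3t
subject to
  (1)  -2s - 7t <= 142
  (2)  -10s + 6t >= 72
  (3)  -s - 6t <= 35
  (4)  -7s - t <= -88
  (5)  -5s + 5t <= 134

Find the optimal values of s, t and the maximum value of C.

s = 153/20, t = 689/20, maximum C = 1149/20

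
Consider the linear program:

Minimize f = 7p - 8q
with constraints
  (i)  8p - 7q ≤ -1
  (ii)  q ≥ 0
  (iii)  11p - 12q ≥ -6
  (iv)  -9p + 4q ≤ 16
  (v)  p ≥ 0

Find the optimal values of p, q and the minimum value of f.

p = 30/19, q = 37/19, minimum f = -86/19

Feasible corners and f = 7p - 8q:
  (30/19, 37/19) → f = -86/19
  (0, 1/7) → f = -8/7
  (0, 1/2) → f = -4

At the optimal vertex, 8p - 7q = -1 and 11p - 12q = -6.
Solving simultaneously gives p = 30/19, q = 37/19.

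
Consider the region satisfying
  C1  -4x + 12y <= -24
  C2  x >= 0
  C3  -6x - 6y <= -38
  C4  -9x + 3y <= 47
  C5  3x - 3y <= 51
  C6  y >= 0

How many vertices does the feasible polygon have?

4

The feasible vertices (each the meet of two boundaries and inside every other half-plane) are:
  (25/4, 1/12)
  (45/2, 11/2)
  (19/3, 0)
  (17, 0)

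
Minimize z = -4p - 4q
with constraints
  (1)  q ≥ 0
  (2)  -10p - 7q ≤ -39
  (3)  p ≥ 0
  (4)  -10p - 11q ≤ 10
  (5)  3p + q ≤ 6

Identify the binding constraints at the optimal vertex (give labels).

Vertices and z = -4p - 4q:
  (0, 39/7) → z = -156/7
  (3/11, 57/11) → z = -240/11
  (0, 6) → z = -24

The minimum is at (0, 6). Substituting into each constraint, equality holds for (3) and (5); the remaining constraints have slack.

(3) and (5)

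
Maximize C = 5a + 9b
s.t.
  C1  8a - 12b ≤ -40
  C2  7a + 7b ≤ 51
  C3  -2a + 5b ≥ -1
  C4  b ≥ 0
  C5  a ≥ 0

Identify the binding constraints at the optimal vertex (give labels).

Vertices and C = 5a + 9b:
  (83/35, 172/35) → C = 1963/35
  (0, 10/3) → C = 30
  (0, 51/7) → C = 459/7

The maximum is at (0, 51/7). Substituting into each constraint, equality holds for C2 and C5; the remaining constraints have slack.

C2 and C5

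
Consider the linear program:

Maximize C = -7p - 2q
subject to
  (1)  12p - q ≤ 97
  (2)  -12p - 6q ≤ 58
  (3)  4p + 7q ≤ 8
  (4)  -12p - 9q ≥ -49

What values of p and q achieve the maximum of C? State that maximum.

Extreme points and C = -7p - 2q:
  (131/21, -155/7) → C = 13/21
  (461/60, -24/5) → C = -2651/60
  (-227/30, 82/15) → C = 1261/30
  (271/48, -25/12) → C = -1697/48

p = -227/30, q = 82/15, maximum C = 1261/30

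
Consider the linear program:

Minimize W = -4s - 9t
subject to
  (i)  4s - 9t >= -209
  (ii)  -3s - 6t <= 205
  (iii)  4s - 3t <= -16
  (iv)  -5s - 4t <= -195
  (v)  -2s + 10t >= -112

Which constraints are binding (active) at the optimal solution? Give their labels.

Feasible corners and W = -4s - 9t:
  (161/8, 193/6) → W = -370
  (919/61, 1825/61) → W = -20101/61
  (521/31, 860/31) → W = -9824/31

The minimum is at (161/8, 193/6). Substituting into each constraint, equality holds for (i) and (iii); the remaining constraints have slack.

(i) and (iii)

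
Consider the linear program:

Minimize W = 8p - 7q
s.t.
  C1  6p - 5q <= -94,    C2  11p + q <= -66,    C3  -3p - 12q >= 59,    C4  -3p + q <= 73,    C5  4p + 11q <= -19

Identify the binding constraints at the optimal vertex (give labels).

Extreme points and W = 8p - 7q:
  (-1423/87, -24/29) → W = -10880/87
  (-271/9, -52/3) → W = -1076/9
  (-935/39, 14/13) → W = -598/3

The minimum is at (-935/39, 14/13). Substituting into each constraint, equality holds for C3 and C4; the remaining constraints have slack.

C3 and C4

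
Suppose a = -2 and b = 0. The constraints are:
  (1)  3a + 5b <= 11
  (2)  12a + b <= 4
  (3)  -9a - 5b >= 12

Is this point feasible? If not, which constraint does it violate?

(1): -6 ≤ 11 ✓
(2): -24 ≤ 4 ✓
(3): 18 ≥ 12 ✓

feasible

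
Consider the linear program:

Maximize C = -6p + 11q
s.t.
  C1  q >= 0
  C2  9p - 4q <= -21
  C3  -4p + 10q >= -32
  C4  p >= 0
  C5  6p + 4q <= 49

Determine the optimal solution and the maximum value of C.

p = 0, q = 49/4, maximum C = 539/4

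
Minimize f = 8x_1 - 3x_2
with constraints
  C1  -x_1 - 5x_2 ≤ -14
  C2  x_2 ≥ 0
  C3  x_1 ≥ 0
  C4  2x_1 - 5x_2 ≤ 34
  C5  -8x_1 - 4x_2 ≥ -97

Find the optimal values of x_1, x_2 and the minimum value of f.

x_1 = 0, x_2 = 97/4, minimum f = -291/4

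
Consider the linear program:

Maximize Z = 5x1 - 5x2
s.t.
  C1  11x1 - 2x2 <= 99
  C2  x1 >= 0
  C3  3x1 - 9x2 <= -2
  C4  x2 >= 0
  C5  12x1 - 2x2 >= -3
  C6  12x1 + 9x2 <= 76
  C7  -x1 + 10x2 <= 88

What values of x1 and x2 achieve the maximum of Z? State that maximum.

x1 = 74/15, x2 = 28/15, maximum Z = 46/3

Vertices and Z = 5x1 - 5x2:
  (0, 2/9) → Z = -10/9
  (0, 3/2) → Z = -15/2
  (74/15, 28/15) → Z = 46/3
  (125/132, 79/11) → Z = -4115/132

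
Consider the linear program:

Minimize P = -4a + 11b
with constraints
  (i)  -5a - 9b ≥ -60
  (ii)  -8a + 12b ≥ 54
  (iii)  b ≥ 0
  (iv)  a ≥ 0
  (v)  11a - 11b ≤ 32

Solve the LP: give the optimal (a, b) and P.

a = 0, b = 9/2, minimum P = 99/2

Extreme points and P = -4a + 11b:
  (39/22, 125/22) → P = 1219/22
  (0, 20/3) → P = 220/3
  (0, 9/2) → P = 99/2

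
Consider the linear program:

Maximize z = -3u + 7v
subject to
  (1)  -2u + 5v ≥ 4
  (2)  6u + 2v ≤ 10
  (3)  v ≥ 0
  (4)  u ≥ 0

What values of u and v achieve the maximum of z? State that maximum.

Extreme points and z = -3u + 7v:
  (21/17, 22/17) → z = 91/17
  (0, 4/5) → z = 28/5
  (0, 5) → z = 35

u = 0, v = 5, maximum z = 35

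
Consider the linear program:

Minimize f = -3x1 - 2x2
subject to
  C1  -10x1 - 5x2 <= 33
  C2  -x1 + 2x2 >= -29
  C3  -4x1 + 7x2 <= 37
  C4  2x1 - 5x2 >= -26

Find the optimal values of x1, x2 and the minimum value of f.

x1 = 197, x2 = 84, minimum f = -759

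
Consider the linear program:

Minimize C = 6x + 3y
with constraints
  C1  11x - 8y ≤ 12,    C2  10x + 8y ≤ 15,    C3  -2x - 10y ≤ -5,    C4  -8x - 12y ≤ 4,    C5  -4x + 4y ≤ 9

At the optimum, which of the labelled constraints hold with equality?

Extreme points and C = 6x + 3y:
  (9/7, 15/56) → C = 477/56
  (80/63, 31/126) → C = 117/14
  (-1/6, 25/12) → C = 21/4
  (-35/24, 19/24) → C = -51/8

The minimum is at (-35/24, 19/24). Substituting into each constraint, equality holds for C3 and C5; the remaining constraints have slack.

C3 and C5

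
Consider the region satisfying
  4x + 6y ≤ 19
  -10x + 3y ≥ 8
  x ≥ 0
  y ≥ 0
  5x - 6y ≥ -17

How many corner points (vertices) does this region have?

Pairwise boundary intersections that survive every other constraint:
  (0, 8/3)
  (1/15, 26/9)
  (0, 17/6)

3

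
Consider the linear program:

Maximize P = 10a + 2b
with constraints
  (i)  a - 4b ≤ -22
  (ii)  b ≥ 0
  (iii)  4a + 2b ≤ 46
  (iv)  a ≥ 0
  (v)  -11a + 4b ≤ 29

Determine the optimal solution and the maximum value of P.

Extreme points and P = 10a + 2b:
  (70/9, 67/9) → P = 278/3
  (0, 11/2) → P = 11
  (63/19, 311/19) → P = 1252/19
  (0, 29/4) → P = 29/2

The binding constraints are a - 4b = -22 and 4a + 2b = 46.
Solving simultaneously gives a = 70/9, b = 67/9.

a = 70/9, b = 67/9, maximum P = 278/3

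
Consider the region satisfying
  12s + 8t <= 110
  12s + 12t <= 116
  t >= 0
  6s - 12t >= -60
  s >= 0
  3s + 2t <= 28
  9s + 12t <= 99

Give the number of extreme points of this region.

6

Of the 20 pairwise boundary intersections, those satisfying every inequality are:
  (49/6, 3/2)
  (55/6, 0)
  (17/3, 4)
  (0, 0)
  (0, 5)
  (13/5, 63/10)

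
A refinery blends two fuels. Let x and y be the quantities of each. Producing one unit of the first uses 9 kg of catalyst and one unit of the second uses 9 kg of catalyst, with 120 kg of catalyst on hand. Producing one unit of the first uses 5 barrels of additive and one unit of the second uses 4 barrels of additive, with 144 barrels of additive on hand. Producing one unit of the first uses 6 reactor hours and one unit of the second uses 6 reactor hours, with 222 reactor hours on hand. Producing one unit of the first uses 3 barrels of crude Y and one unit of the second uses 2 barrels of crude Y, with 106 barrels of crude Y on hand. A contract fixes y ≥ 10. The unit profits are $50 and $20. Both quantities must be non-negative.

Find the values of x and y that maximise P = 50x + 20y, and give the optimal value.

x = 10/3, y = 10, maximum P = 1100/3

Extreme points and P = 50x + 20y:
  (0, 40/3) → P = 800/3
  (0, 10) → P = 200
  (10/3, 10) → P = 1100/3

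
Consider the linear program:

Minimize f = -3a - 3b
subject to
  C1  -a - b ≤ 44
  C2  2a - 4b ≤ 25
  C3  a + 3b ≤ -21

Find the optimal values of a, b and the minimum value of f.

a = -9/10, b = -67/10, minimum f = 114/5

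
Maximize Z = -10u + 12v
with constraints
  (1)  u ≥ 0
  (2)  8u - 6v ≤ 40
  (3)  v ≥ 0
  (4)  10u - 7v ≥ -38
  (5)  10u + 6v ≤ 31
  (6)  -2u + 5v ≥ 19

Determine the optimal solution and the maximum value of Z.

u = 0, v = 31/6, maximum Z = 62

Feasible corners and Z = -10u + 12v:
  (0, 31/6) → Z = 62
  (0, 19/5) → Z = 228/5
  (41/62, 126/31) → Z = 1307/31

The optimum lies where u = 0 and 10u + 6v = 31.
Solving simultaneously gives u = 0, v = 31/6.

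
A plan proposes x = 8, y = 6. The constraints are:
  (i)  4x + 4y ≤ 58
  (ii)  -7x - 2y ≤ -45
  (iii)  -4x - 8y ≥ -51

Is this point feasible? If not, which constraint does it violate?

not feasible — violates (iii)

Constraint (iii): -4x - 8y = -80, which is not ≥ -51. All other constraints are satisfied.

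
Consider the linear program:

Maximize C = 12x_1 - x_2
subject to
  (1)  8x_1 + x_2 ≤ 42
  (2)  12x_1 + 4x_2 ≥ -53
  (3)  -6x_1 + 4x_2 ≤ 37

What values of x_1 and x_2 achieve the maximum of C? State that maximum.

x_1 = 221/20, x_2 = -232/5, maximum C = 179

Extreme points and C = 12x_1 - x_2:
  (221/20, -232/5) → C = 179
  (131/38, 274/19) → C = 512/19
  (-5, 7/4) → C = -247/4

The binding constraints are 8x_1 + x_2 = 42 and 12x_1 + 4x_2 = -53.
Solving simultaneously gives x_1 = 221/20, x_2 = -232/5.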